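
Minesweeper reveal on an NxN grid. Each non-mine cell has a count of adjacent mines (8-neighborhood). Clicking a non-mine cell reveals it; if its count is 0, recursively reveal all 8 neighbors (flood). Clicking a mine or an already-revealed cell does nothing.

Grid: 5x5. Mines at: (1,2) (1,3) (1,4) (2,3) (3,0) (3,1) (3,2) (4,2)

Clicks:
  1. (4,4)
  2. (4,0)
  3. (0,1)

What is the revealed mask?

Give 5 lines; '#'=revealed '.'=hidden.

Click 1 (4,4) count=0: revealed 4 new [(3,3) (3,4) (4,3) (4,4)] -> total=4
Click 2 (4,0) count=2: revealed 1 new [(4,0)] -> total=5
Click 3 (0,1) count=1: revealed 1 new [(0,1)] -> total=6

Answer: .#...
.....
.....
...##
#..##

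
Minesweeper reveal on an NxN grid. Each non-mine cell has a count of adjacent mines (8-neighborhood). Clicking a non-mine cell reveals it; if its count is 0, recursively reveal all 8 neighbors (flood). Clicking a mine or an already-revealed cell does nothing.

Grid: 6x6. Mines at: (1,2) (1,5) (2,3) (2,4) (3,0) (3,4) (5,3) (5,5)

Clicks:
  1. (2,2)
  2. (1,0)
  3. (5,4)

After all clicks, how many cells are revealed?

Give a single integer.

Answer: 8

Derivation:
Click 1 (2,2) count=2: revealed 1 new [(2,2)] -> total=1
Click 2 (1,0) count=0: revealed 6 new [(0,0) (0,1) (1,0) (1,1) (2,0) (2,1)] -> total=7
Click 3 (5,4) count=2: revealed 1 new [(5,4)] -> total=8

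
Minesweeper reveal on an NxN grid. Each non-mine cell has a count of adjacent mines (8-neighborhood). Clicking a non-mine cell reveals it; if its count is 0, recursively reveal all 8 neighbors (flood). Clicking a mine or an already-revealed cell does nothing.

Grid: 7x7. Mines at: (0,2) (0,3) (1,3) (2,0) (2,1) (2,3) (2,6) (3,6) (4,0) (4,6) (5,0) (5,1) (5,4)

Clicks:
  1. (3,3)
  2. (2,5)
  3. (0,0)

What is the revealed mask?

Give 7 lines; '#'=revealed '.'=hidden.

Click 1 (3,3) count=1: revealed 1 new [(3,3)] -> total=1
Click 2 (2,5) count=2: revealed 1 new [(2,5)] -> total=2
Click 3 (0,0) count=0: revealed 4 new [(0,0) (0,1) (1,0) (1,1)] -> total=6

Answer: ##.....
##.....
.....#.
...#...
.......
.......
.......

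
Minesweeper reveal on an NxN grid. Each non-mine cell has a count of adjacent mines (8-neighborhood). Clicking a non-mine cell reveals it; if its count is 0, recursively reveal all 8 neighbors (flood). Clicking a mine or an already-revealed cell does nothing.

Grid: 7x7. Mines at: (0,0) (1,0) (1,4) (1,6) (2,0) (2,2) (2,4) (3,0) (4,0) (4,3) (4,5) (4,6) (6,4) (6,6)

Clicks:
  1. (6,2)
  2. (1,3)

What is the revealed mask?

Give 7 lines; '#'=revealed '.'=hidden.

Answer: .......
...#...
.......
.......
.......
####...
####...

Derivation:
Click 1 (6,2) count=0: revealed 8 new [(5,0) (5,1) (5,2) (5,3) (6,0) (6,1) (6,2) (6,3)] -> total=8
Click 2 (1,3) count=3: revealed 1 new [(1,3)] -> total=9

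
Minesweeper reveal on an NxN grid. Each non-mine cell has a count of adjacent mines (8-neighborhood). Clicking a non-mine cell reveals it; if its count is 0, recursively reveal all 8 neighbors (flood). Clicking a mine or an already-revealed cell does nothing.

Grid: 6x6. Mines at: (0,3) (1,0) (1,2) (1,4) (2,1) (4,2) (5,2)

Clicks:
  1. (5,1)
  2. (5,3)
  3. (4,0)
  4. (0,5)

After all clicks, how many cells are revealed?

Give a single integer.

Answer: 8

Derivation:
Click 1 (5,1) count=2: revealed 1 new [(5,1)] -> total=1
Click 2 (5,3) count=2: revealed 1 new [(5,3)] -> total=2
Click 3 (4,0) count=0: revealed 5 new [(3,0) (3,1) (4,0) (4,1) (5,0)] -> total=7
Click 4 (0,5) count=1: revealed 1 new [(0,5)] -> total=8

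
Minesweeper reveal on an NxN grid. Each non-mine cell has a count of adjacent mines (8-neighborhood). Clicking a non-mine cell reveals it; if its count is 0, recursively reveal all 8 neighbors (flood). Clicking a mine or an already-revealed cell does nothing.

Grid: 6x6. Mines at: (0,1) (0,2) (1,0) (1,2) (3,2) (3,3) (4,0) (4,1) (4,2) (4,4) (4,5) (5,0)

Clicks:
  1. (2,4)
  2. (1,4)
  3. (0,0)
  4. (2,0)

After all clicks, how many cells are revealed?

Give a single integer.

Answer: 13

Derivation:
Click 1 (2,4) count=1: revealed 1 new [(2,4)] -> total=1
Click 2 (1,4) count=0: revealed 10 new [(0,3) (0,4) (0,5) (1,3) (1,4) (1,5) (2,3) (2,5) (3,4) (3,5)] -> total=11
Click 3 (0,0) count=2: revealed 1 new [(0,0)] -> total=12
Click 4 (2,0) count=1: revealed 1 new [(2,0)] -> total=13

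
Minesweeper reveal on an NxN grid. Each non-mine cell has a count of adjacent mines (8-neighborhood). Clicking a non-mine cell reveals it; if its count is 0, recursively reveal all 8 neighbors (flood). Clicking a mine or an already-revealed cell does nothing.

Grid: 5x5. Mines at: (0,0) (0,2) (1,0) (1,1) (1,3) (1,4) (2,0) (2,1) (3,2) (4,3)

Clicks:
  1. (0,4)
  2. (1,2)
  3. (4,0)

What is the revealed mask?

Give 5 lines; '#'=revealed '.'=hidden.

Answer: ....#
..#..
.....
##...
##...

Derivation:
Click 1 (0,4) count=2: revealed 1 new [(0,4)] -> total=1
Click 2 (1,2) count=4: revealed 1 new [(1,2)] -> total=2
Click 3 (4,0) count=0: revealed 4 new [(3,0) (3,1) (4,0) (4,1)] -> total=6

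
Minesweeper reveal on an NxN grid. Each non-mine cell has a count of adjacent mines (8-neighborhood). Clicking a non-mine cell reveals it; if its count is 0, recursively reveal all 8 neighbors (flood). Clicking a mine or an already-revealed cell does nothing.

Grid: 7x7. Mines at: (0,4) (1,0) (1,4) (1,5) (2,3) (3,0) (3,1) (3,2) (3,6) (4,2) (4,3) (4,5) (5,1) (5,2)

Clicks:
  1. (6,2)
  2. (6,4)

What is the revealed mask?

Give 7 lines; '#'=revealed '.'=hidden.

Answer: .......
.......
.......
.......
.......
...####
..#####

Derivation:
Click 1 (6,2) count=2: revealed 1 new [(6,2)] -> total=1
Click 2 (6,4) count=0: revealed 8 new [(5,3) (5,4) (5,5) (5,6) (6,3) (6,4) (6,5) (6,6)] -> total=9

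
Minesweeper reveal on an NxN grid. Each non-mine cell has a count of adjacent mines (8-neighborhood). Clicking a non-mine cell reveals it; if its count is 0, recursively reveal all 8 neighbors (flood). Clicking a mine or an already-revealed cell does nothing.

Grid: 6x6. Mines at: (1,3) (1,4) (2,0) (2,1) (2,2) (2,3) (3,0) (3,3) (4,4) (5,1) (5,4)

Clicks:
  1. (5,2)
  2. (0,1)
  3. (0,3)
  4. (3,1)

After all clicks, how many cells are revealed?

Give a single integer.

Click 1 (5,2) count=1: revealed 1 new [(5,2)] -> total=1
Click 2 (0,1) count=0: revealed 6 new [(0,0) (0,1) (0,2) (1,0) (1,1) (1,2)] -> total=7
Click 3 (0,3) count=2: revealed 1 new [(0,3)] -> total=8
Click 4 (3,1) count=4: revealed 1 new [(3,1)] -> total=9

Answer: 9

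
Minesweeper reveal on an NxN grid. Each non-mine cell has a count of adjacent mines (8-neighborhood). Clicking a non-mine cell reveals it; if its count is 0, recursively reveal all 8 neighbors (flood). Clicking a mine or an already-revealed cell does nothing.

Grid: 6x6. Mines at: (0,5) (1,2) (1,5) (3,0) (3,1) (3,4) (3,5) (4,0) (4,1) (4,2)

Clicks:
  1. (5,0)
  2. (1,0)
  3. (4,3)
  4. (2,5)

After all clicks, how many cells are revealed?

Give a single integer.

Click 1 (5,0) count=2: revealed 1 new [(5,0)] -> total=1
Click 2 (1,0) count=0: revealed 6 new [(0,0) (0,1) (1,0) (1,1) (2,0) (2,1)] -> total=7
Click 3 (4,3) count=2: revealed 1 new [(4,3)] -> total=8
Click 4 (2,5) count=3: revealed 1 new [(2,5)] -> total=9

Answer: 9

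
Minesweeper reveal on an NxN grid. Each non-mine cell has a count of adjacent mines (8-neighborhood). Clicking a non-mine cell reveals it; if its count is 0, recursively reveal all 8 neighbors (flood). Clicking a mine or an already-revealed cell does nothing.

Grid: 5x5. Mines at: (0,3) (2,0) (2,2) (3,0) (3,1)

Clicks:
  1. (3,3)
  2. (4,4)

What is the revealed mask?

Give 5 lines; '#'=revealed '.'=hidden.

Click 1 (3,3) count=1: revealed 1 new [(3,3)] -> total=1
Click 2 (4,4) count=0: revealed 9 new [(1,3) (1,4) (2,3) (2,4) (3,2) (3,4) (4,2) (4,3) (4,4)] -> total=10

Answer: .....
...##
...##
..###
..###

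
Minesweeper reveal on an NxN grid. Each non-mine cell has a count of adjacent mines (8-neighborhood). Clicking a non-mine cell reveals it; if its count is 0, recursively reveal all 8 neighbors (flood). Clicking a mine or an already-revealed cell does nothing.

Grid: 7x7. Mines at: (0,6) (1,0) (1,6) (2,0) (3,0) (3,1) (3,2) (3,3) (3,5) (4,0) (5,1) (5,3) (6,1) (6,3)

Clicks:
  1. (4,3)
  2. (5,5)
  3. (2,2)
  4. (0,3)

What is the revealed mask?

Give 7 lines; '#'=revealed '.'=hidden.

Answer: .#####.
.#####.
.#####.
.......
...####
....###
....###

Derivation:
Click 1 (4,3) count=3: revealed 1 new [(4,3)] -> total=1
Click 2 (5,5) count=0: revealed 9 new [(4,4) (4,5) (4,6) (5,4) (5,5) (5,6) (6,4) (6,5) (6,6)] -> total=10
Click 3 (2,2) count=3: revealed 1 new [(2,2)] -> total=11
Click 4 (0,3) count=0: revealed 14 new [(0,1) (0,2) (0,3) (0,4) (0,5) (1,1) (1,2) (1,3) (1,4) (1,5) (2,1) (2,3) (2,4) (2,5)] -> total=25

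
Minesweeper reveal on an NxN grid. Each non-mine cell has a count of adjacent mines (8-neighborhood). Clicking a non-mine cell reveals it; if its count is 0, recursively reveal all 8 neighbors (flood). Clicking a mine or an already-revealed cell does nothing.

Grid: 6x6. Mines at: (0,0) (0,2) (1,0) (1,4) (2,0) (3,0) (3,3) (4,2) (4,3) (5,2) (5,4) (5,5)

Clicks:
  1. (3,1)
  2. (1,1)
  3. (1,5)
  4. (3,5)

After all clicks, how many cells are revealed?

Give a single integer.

Click 1 (3,1) count=3: revealed 1 new [(3,1)] -> total=1
Click 2 (1,1) count=4: revealed 1 new [(1,1)] -> total=2
Click 3 (1,5) count=1: revealed 1 new [(1,5)] -> total=3
Click 4 (3,5) count=0: revealed 6 new [(2,4) (2,5) (3,4) (3,5) (4,4) (4,5)] -> total=9

Answer: 9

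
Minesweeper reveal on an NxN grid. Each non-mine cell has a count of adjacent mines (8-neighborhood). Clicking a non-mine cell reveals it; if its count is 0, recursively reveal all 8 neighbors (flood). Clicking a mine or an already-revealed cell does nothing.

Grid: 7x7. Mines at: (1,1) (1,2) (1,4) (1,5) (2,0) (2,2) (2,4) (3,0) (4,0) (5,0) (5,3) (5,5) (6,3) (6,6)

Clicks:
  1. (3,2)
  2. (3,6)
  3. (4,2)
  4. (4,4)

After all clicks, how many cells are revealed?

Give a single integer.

Click 1 (3,2) count=1: revealed 1 new [(3,2)] -> total=1
Click 2 (3,6) count=0: revealed 6 new [(2,5) (2,6) (3,5) (3,6) (4,5) (4,6)] -> total=7
Click 3 (4,2) count=1: revealed 1 new [(4,2)] -> total=8
Click 4 (4,4) count=2: revealed 1 new [(4,4)] -> total=9

Answer: 9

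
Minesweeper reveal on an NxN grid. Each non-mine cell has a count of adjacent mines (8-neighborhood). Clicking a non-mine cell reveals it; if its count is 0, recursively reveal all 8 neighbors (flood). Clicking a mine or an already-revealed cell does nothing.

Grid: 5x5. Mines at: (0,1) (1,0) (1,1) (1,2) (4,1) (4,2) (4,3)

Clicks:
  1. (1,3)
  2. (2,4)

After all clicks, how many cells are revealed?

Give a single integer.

Click 1 (1,3) count=1: revealed 1 new [(1,3)] -> total=1
Click 2 (2,4) count=0: revealed 7 new [(0,3) (0,4) (1,4) (2,3) (2,4) (3,3) (3,4)] -> total=8

Answer: 8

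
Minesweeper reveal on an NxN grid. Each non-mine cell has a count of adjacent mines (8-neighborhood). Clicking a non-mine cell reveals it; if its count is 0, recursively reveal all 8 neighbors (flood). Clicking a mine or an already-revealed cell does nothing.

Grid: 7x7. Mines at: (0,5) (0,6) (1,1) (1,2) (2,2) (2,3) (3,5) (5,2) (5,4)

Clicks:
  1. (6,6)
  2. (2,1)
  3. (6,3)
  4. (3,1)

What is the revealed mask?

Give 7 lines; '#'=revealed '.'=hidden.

Answer: .......
.......
.#.....
.#.....
.....##
.....##
...#.##

Derivation:
Click 1 (6,6) count=0: revealed 6 new [(4,5) (4,6) (5,5) (5,6) (6,5) (6,6)] -> total=6
Click 2 (2,1) count=3: revealed 1 new [(2,1)] -> total=7
Click 3 (6,3) count=2: revealed 1 new [(6,3)] -> total=8
Click 4 (3,1) count=1: revealed 1 new [(3,1)] -> total=9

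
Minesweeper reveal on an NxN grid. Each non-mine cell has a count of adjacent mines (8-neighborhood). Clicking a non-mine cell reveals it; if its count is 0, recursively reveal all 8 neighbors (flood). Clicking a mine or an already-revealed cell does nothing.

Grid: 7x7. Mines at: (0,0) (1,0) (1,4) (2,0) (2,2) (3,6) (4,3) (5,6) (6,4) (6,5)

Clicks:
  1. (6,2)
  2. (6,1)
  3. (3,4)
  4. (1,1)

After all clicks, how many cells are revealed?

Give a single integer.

Answer: 16

Derivation:
Click 1 (6,2) count=0: revealed 14 new [(3,0) (3,1) (3,2) (4,0) (4,1) (4,2) (5,0) (5,1) (5,2) (5,3) (6,0) (6,1) (6,2) (6,3)] -> total=14
Click 2 (6,1) count=0: revealed 0 new [(none)] -> total=14
Click 3 (3,4) count=1: revealed 1 new [(3,4)] -> total=15
Click 4 (1,1) count=4: revealed 1 new [(1,1)] -> total=16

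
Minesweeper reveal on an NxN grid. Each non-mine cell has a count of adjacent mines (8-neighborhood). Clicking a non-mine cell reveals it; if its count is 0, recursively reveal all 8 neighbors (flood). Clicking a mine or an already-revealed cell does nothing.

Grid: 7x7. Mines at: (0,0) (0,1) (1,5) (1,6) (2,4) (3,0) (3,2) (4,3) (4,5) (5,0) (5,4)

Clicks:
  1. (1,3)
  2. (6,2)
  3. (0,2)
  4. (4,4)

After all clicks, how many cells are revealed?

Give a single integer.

Answer: 9

Derivation:
Click 1 (1,3) count=1: revealed 1 new [(1,3)] -> total=1
Click 2 (6,2) count=0: revealed 6 new [(5,1) (5,2) (5,3) (6,1) (6,2) (6,3)] -> total=7
Click 3 (0,2) count=1: revealed 1 new [(0,2)] -> total=8
Click 4 (4,4) count=3: revealed 1 new [(4,4)] -> total=9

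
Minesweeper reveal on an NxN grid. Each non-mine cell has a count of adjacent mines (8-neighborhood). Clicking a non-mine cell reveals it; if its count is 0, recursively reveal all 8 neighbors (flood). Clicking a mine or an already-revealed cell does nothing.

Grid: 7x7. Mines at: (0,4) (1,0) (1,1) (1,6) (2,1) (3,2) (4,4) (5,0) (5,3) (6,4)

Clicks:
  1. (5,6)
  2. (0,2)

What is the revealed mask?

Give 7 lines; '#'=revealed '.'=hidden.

Answer: ..#....
.......
.....##
.....##
.....##
.....##
.....##

Derivation:
Click 1 (5,6) count=0: revealed 10 new [(2,5) (2,6) (3,5) (3,6) (4,5) (4,6) (5,5) (5,6) (6,5) (6,6)] -> total=10
Click 2 (0,2) count=1: revealed 1 new [(0,2)] -> total=11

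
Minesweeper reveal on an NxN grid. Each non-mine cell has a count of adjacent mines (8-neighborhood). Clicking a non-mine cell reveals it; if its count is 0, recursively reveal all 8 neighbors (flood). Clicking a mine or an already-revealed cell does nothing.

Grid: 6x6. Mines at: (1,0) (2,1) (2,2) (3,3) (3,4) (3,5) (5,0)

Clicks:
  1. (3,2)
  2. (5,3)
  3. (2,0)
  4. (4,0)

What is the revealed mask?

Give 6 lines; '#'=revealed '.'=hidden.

Click 1 (3,2) count=3: revealed 1 new [(3,2)] -> total=1
Click 2 (5,3) count=0: revealed 10 new [(4,1) (4,2) (4,3) (4,4) (4,5) (5,1) (5,2) (5,3) (5,4) (5,5)] -> total=11
Click 3 (2,0) count=2: revealed 1 new [(2,0)] -> total=12
Click 4 (4,0) count=1: revealed 1 new [(4,0)] -> total=13

Answer: ......
......
#.....
..#...
######
.#####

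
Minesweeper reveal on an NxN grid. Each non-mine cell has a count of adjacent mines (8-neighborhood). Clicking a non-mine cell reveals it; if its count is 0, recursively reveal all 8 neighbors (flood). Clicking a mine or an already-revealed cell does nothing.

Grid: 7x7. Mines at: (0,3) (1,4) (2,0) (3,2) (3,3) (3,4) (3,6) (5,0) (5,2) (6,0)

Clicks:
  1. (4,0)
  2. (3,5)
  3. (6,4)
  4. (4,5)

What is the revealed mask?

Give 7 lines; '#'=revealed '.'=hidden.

Click 1 (4,0) count=1: revealed 1 new [(4,0)] -> total=1
Click 2 (3,5) count=2: revealed 1 new [(3,5)] -> total=2
Click 3 (6,4) count=0: revealed 12 new [(4,3) (4,4) (4,5) (4,6) (5,3) (5,4) (5,5) (5,6) (6,3) (6,4) (6,5) (6,6)] -> total=14
Click 4 (4,5) count=2: revealed 0 new [(none)] -> total=14

Answer: .......
.......
.......
.....#.
#..####
...####
...####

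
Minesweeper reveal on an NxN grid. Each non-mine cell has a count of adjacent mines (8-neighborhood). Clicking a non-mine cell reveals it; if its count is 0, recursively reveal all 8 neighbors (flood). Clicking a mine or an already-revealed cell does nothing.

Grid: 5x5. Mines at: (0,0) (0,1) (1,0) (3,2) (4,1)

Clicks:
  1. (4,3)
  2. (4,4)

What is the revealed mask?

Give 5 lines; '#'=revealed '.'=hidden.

Answer: ..###
..###
..###
...##
...##

Derivation:
Click 1 (4,3) count=1: revealed 1 new [(4,3)] -> total=1
Click 2 (4,4) count=0: revealed 12 new [(0,2) (0,3) (0,4) (1,2) (1,3) (1,4) (2,2) (2,3) (2,4) (3,3) (3,4) (4,4)] -> total=13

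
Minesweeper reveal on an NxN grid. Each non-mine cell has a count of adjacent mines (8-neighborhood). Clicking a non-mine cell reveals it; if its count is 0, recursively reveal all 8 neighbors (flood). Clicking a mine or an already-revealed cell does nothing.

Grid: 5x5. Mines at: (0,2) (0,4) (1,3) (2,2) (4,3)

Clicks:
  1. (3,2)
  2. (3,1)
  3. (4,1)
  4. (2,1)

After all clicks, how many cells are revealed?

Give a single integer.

Click 1 (3,2) count=2: revealed 1 new [(3,2)] -> total=1
Click 2 (3,1) count=1: revealed 1 new [(3,1)] -> total=2
Click 3 (4,1) count=0: revealed 10 new [(0,0) (0,1) (1,0) (1,1) (2,0) (2,1) (3,0) (4,0) (4,1) (4,2)] -> total=12
Click 4 (2,1) count=1: revealed 0 new [(none)] -> total=12

Answer: 12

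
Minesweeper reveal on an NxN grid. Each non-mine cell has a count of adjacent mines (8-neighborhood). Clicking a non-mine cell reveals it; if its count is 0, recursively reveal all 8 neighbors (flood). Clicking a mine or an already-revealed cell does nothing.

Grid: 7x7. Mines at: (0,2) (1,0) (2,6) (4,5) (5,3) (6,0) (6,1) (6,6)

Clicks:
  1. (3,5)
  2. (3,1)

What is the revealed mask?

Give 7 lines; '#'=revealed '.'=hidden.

Click 1 (3,5) count=2: revealed 1 new [(3,5)] -> total=1
Click 2 (3,1) count=0: revealed 29 new [(0,3) (0,4) (0,5) (0,6) (1,1) (1,2) (1,3) (1,4) (1,5) (1,6) (2,0) (2,1) (2,2) (2,3) (2,4) (2,5) (3,0) (3,1) (3,2) (3,3) (3,4) (4,0) (4,1) (4,2) (4,3) (4,4) (5,0) (5,1) (5,2)] -> total=30

Answer: ...####
.######
######.
######.
#####..
###....
.......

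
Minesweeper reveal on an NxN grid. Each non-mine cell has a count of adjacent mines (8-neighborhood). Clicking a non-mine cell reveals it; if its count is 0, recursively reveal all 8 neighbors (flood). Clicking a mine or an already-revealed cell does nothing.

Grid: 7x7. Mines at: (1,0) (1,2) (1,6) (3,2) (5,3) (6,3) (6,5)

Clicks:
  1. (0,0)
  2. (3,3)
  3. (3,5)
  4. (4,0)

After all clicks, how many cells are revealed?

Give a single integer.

Answer: 35

Derivation:
Click 1 (0,0) count=1: revealed 1 new [(0,0)] -> total=1
Click 2 (3,3) count=1: revealed 1 new [(3,3)] -> total=2
Click 3 (3,5) count=0: revealed 20 new [(0,3) (0,4) (0,5) (1,3) (1,4) (1,5) (2,3) (2,4) (2,5) (2,6) (3,4) (3,5) (3,6) (4,3) (4,4) (4,5) (4,6) (5,4) (5,5) (5,6)] -> total=22
Click 4 (4,0) count=0: revealed 13 new [(2,0) (2,1) (3,0) (3,1) (4,0) (4,1) (4,2) (5,0) (5,1) (5,2) (6,0) (6,1) (6,2)] -> total=35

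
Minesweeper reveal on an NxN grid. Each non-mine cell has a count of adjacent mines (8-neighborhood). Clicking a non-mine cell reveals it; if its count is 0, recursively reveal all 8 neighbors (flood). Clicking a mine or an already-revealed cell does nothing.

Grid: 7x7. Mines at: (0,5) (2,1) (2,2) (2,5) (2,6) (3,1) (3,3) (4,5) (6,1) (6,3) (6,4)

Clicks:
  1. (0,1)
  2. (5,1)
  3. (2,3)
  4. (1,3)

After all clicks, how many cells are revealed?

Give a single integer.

Answer: 12

Derivation:
Click 1 (0,1) count=0: revealed 10 new [(0,0) (0,1) (0,2) (0,3) (0,4) (1,0) (1,1) (1,2) (1,3) (1,4)] -> total=10
Click 2 (5,1) count=1: revealed 1 new [(5,1)] -> total=11
Click 3 (2,3) count=2: revealed 1 new [(2,3)] -> total=12
Click 4 (1,3) count=1: revealed 0 new [(none)] -> total=12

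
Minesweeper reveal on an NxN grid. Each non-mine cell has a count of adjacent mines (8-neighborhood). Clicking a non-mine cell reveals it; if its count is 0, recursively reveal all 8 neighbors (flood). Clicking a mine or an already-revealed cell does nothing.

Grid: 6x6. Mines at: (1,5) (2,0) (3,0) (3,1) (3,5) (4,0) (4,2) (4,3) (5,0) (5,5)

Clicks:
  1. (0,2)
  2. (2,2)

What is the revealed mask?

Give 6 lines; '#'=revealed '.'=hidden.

Answer: #####.
#####.
.####.
..###.
......
......

Derivation:
Click 1 (0,2) count=0: revealed 17 new [(0,0) (0,1) (0,2) (0,3) (0,4) (1,0) (1,1) (1,2) (1,3) (1,4) (2,1) (2,2) (2,3) (2,4) (3,2) (3,3) (3,4)] -> total=17
Click 2 (2,2) count=1: revealed 0 new [(none)] -> total=17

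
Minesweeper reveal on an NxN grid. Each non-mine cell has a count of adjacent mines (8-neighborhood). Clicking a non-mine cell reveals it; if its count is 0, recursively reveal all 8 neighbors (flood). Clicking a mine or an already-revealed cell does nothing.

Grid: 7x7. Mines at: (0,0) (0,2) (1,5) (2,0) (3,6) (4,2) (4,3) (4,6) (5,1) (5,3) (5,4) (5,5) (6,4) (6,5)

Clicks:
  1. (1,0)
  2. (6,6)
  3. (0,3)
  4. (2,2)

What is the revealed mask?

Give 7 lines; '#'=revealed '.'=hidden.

Answer: ...#...
#####..
.####..
.####..
.......
.......
......#

Derivation:
Click 1 (1,0) count=2: revealed 1 new [(1,0)] -> total=1
Click 2 (6,6) count=2: revealed 1 new [(6,6)] -> total=2
Click 3 (0,3) count=1: revealed 1 new [(0,3)] -> total=3
Click 4 (2,2) count=0: revealed 12 new [(1,1) (1,2) (1,3) (1,4) (2,1) (2,2) (2,3) (2,4) (3,1) (3,2) (3,3) (3,4)] -> total=15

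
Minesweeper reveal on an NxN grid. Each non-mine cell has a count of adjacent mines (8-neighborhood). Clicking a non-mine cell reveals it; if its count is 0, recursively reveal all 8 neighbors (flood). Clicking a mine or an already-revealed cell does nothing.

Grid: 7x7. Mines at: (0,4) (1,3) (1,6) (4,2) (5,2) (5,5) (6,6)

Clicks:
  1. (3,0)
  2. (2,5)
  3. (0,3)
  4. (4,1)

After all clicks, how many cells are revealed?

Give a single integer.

Answer: 20

Derivation:
Click 1 (3,0) count=0: revealed 18 new [(0,0) (0,1) (0,2) (1,0) (1,1) (1,2) (2,0) (2,1) (2,2) (3,0) (3,1) (3,2) (4,0) (4,1) (5,0) (5,1) (6,0) (6,1)] -> total=18
Click 2 (2,5) count=1: revealed 1 new [(2,5)] -> total=19
Click 3 (0,3) count=2: revealed 1 new [(0,3)] -> total=20
Click 4 (4,1) count=2: revealed 0 new [(none)] -> total=20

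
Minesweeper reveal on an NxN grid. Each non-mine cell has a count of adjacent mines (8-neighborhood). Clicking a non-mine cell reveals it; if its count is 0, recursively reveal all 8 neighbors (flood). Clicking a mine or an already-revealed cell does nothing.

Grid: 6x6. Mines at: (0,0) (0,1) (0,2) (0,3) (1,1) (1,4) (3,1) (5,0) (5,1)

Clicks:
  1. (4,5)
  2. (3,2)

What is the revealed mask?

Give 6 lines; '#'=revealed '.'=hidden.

Answer: ......
......
..####
..####
..####
..####

Derivation:
Click 1 (4,5) count=0: revealed 16 new [(2,2) (2,3) (2,4) (2,5) (3,2) (3,3) (3,4) (3,5) (4,2) (4,3) (4,4) (4,5) (5,2) (5,3) (5,4) (5,5)] -> total=16
Click 2 (3,2) count=1: revealed 0 new [(none)] -> total=16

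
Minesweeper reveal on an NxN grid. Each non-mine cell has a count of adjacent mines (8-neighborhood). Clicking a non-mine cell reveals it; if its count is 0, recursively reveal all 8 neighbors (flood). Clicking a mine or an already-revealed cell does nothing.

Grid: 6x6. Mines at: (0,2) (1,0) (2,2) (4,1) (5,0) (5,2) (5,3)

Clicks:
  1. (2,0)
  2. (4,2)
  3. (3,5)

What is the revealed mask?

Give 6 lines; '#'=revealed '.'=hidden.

Click 1 (2,0) count=1: revealed 1 new [(2,0)] -> total=1
Click 2 (4,2) count=3: revealed 1 new [(4,2)] -> total=2
Click 3 (3,5) count=0: revealed 17 new [(0,3) (0,4) (0,5) (1,3) (1,4) (1,5) (2,3) (2,4) (2,5) (3,3) (3,4) (3,5) (4,3) (4,4) (4,5) (5,4) (5,5)] -> total=19

Answer: ...###
...###
#..###
...###
..####
....##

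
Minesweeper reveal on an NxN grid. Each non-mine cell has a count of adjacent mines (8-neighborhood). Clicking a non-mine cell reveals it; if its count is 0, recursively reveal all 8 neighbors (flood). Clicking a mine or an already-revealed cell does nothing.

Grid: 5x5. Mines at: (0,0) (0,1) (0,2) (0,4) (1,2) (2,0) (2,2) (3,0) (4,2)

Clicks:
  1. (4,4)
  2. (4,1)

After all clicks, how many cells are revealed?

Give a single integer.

Answer: 9

Derivation:
Click 1 (4,4) count=0: revealed 8 new [(1,3) (1,4) (2,3) (2,4) (3,3) (3,4) (4,3) (4,4)] -> total=8
Click 2 (4,1) count=2: revealed 1 new [(4,1)] -> total=9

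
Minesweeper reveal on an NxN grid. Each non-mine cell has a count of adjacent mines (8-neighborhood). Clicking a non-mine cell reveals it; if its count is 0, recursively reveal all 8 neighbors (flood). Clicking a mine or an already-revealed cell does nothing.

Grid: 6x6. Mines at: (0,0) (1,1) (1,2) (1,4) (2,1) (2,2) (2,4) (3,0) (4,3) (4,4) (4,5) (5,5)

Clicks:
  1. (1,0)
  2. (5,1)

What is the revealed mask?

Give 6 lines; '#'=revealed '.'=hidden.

Click 1 (1,0) count=3: revealed 1 new [(1,0)] -> total=1
Click 2 (5,1) count=0: revealed 6 new [(4,0) (4,1) (4,2) (5,0) (5,1) (5,2)] -> total=7

Answer: ......
#.....
......
......
###...
###...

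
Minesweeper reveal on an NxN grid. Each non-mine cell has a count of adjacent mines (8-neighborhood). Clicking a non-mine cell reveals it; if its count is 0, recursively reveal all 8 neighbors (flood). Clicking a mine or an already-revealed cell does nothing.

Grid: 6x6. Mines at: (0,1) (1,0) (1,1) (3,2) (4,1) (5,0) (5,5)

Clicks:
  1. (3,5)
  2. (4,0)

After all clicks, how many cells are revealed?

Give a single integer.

Answer: 19

Derivation:
Click 1 (3,5) count=0: revealed 18 new [(0,2) (0,3) (0,4) (0,5) (1,2) (1,3) (1,4) (1,5) (2,2) (2,3) (2,4) (2,5) (3,3) (3,4) (3,5) (4,3) (4,4) (4,5)] -> total=18
Click 2 (4,0) count=2: revealed 1 new [(4,0)] -> total=19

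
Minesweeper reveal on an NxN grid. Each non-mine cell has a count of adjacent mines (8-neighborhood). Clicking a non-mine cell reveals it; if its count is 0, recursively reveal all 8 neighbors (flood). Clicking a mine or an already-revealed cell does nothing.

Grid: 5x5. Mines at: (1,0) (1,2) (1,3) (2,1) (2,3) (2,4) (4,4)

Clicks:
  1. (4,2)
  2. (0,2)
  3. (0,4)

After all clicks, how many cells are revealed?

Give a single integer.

Click 1 (4,2) count=0: revealed 8 new [(3,0) (3,1) (3,2) (3,3) (4,0) (4,1) (4,2) (4,3)] -> total=8
Click 2 (0,2) count=2: revealed 1 new [(0,2)] -> total=9
Click 3 (0,4) count=1: revealed 1 new [(0,4)] -> total=10

Answer: 10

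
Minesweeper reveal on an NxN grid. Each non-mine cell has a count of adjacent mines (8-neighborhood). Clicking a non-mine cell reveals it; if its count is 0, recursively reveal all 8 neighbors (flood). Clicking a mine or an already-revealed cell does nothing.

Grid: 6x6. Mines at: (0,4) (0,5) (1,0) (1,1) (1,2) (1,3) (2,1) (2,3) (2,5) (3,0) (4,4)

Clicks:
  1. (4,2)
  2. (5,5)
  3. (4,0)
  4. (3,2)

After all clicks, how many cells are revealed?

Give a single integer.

Answer: 12

Derivation:
Click 1 (4,2) count=0: revealed 11 new [(3,1) (3,2) (3,3) (4,0) (4,1) (4,2) (4,3) (5,0) (5,1) (5,2) (5,3)] -> total=11
Click 2 (5,5) count=1: revealed 1 new [(5,5)] -> total=12
Click 3 (4,0) count=1: revealed 0 new [(none)] -> total=12
Click 4 (3,2) count=2: revealed 0 new [(none)] -> total=12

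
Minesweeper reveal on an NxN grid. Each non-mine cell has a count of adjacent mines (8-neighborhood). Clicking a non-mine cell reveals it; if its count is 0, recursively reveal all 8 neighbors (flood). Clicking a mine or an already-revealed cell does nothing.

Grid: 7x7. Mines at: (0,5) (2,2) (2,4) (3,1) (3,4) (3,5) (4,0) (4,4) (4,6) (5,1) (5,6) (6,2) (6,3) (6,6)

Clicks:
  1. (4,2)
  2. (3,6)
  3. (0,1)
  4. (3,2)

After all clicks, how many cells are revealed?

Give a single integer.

Answer: 15

Derivation:
Click 1 (4,2) count=2: revealed 1 new [(4,2)] -> total=1
Click 2 (3,6) count=2: revealed 1 new [(3,6)] -> total=2
Click 3 (0,1) count=0: revealed 12 new [(0,0) (0,1) (0,2) (0,3) (0,4) (1,0) (1,1) (1,2) (1,3) (1,4) (2,0) (2,1)] -> total=14
Click 4 (3,2) count=2: revealed 1 new [(3,2)] -> total=15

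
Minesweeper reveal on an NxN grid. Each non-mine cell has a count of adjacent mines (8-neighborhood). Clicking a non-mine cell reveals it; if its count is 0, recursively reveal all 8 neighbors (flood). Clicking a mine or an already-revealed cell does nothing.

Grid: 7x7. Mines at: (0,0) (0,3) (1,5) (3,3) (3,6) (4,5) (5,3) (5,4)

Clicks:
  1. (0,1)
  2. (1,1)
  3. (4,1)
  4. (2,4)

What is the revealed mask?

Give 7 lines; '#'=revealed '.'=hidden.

Click 1 (0,1) count=1: revealed 1 new [(0,1)] -> total=1
Click 2 (1,1) count=1: revealed 1 new [(1,1)] -> total=2
Click 3 (4,1) count=0: revealed 17 new [(1,0) (1,2) (2,0) (2,1) (2,2) (3,0) (3,1) (3,2) (4,0) (4,1) (4,2) (5,0) (5,1) (5,2) (6,0) (6,1) (6,2)] -> total=19
Click 4 (2,4) count=2: revealed 1 new [(2,4)] -> total=20

Answer: .#.....
###....
###.#..
###....
###....
###....
###....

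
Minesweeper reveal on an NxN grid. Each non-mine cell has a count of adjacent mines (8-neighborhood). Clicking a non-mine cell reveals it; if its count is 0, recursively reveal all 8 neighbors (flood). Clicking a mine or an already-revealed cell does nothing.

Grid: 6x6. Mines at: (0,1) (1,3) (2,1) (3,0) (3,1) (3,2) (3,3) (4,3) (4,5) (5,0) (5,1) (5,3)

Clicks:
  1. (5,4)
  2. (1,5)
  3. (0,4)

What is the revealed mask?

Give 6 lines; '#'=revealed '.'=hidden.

Click 1 (5,4) count=3: revealed 1 new [(5,4)] -> total=1
Click 2 (1,5) count=0: revealed 8 new [(0,4) (0,5) (1,4) (1,5) (2,4) (2,5) (3,4) (3,5)] -> total=9
Click 3 (0,4) count=1: revealed 0 new [(none)] -> total=9

Answer: ....##
....##
....##
....##
......
....#.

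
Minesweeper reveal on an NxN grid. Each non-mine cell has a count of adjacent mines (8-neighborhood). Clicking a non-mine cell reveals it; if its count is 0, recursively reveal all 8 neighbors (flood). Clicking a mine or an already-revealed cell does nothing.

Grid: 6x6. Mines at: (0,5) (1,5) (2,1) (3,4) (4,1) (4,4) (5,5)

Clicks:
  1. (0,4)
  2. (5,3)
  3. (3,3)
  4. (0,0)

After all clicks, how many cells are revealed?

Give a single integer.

Click 1 (0,4) count=2: revealed 1 new [(0,4)] -> total=1
Click 2 (5,3) count=1: revealed 1 new [(5,3)] -> total=2
Click 3 (3,3) count=2: revealed 1 new [(3,3)] -> total=3
Click 4 (0,0) count=0: revealed 12 new [(0,0) (0,1) (0,2) (0,3) (1,0) (1,1) (1,2) (1,3) (1,4) (2,2) (2,3) (2,4)] -> total=15

Answer: 15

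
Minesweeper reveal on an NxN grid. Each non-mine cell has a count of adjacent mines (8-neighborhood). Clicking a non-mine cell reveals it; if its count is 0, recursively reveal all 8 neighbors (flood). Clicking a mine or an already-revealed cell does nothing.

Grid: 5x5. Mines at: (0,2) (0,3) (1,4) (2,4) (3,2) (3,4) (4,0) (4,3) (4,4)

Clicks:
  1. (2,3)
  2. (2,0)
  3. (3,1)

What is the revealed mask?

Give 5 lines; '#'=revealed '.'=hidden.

Click 1 (2,3) count=4: revealed 1 new [(2,3)] -> total=1
Click 2 (2,0) count=0: revealed 8 new [(0,0) (0,1) (1,0) (1,1) (2,0) (2,1) (3,0) (3,1)] -> total=9
Click 3 (3,1) count=2: revealed 0 new [(none)] -> total=9

Answer: ##...
##...
##.#.
##...
.....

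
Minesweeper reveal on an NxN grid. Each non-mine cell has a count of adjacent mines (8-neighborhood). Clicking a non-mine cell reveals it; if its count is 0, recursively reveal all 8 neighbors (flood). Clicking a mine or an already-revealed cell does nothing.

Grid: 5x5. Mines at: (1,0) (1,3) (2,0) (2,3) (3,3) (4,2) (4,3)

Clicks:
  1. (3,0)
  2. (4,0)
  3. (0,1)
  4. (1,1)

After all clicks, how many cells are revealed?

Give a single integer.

Click 1 (3,0) count=1: revealed 1 new [(3,0)] -> total=1
Click 2 (4,0) count=0: revealed 3 new [(3,1) (4,0) (4,1)] -> total=4
Click 3 (0,1) count=1: revealed 1 new [(0,1)] -> total=5
Click 4 (1,1) count=2: revealed 1 new [(1,1)] -> total=6

Answer: 6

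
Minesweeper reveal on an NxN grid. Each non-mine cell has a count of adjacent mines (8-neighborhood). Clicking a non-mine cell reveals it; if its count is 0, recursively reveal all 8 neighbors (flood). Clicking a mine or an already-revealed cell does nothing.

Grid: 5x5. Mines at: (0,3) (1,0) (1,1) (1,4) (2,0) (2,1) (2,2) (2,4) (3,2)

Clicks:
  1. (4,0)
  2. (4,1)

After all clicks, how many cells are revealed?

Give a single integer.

Answer: 4

Derivation:
Click 1 (4,0) count=0: revealed 4 new [(3,0) (3,1) (4,0) (4,1)] -> total=4
Click 2 (4,1) count=1: revealed 0 new [(none)] -> total=4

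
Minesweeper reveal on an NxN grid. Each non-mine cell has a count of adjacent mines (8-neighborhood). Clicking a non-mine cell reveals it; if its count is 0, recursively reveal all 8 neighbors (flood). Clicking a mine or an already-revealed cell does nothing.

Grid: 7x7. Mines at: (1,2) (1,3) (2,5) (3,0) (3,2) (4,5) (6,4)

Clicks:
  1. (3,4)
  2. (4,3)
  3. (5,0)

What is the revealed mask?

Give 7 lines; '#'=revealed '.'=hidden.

Answer: .......
.......
.......
....#..
####...
####...
####...

Derivation:
Click 1 (3,4) count=2: revealed 1 new [(3,4)] -> total=1
Click 2 (4,3) count=1: revealed 1 new [(4,3)] -> total=2
Click 3 (5,0) count=0: revealed 11 new [(4,0) (4,1) (4,2) (5,0) (5,1) (5,2) (5,3) (6,0) (6,1) (6,2) (6,3)] -> total=13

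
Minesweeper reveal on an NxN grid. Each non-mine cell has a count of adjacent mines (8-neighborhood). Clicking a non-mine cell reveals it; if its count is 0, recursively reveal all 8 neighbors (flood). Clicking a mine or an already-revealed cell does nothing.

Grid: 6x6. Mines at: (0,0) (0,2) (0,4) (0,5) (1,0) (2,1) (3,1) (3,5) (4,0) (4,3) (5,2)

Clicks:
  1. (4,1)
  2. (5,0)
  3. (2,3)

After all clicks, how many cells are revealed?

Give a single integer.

Click 1 (4,1) count=3: revealed 1 new [(4,1)] -> total=1
Click 2 (5,0) count=1: revealed 1 new [(5,0)] -> total=2
Click 3 (2,3) count=0: revealed 9 new [(1,2) (1,3) (1,4) (2,2) (2,3) (2,4) (3,2) (3,3) (3,4)] -> total=11

Answer: 11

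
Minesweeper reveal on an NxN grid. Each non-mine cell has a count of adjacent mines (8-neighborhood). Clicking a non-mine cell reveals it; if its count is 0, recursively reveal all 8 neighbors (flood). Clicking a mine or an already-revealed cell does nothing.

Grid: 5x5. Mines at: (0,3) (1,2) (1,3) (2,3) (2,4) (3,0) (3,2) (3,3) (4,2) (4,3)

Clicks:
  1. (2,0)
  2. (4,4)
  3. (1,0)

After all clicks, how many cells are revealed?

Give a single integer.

Click 1 (2,0) count=1: revealed 1 new [(2,0)] -> total=1
Click 2 (4,4) count=2: revealed 1 new [(4,4)] -> total=2
Click 3 (1,0) count=0: revealed 5 new [(0,0) (0,1) (1,0) (1,1) (2,1)] -> total=7

Answer: 7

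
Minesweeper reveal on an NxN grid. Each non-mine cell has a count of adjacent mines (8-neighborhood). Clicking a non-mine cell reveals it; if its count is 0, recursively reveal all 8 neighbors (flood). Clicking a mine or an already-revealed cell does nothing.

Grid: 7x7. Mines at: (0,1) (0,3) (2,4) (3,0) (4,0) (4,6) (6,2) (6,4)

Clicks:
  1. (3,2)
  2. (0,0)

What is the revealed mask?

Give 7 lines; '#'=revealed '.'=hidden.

Answer: #......
.###...
.###...
.#####.
.#####.
.#####.
.......

Derivation:
Click 1 (3,2) count=0: revealed 21 new [(1,1) (1,2) (1,3) (2,1) (2,2) (2,3) (3,1) (3,2) (3,3) (3,4) (3,5) (4,1) (4,2) (4,3) (4,4) (4,5) (5,1) (5,2) (5,3) (5,4) (5,5)] -> total=21
Click 2 (0,0) count=1: revealed 1 new [(0,0)] -> total=22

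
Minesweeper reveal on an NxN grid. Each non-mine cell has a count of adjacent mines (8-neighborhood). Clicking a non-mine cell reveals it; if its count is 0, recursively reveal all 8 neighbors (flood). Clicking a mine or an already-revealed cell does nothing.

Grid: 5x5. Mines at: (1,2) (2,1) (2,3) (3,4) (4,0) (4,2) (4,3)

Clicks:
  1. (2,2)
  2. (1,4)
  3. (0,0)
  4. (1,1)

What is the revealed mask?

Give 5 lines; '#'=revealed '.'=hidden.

Answer: ##...
##..#
..#..
.....
.....

Derivation:
Click 1 (2,2) count=3: revealed 1 new [(2,2)] -> total=1
Click 2 (1,4) count=1: revealed 1 new [(1,4)] -> total=2
Click 3 (0,0) count=0: revealed 4 new [(0,0) (0,1) (1,0) (1,1)] -> total=6
Click 4 (1,1) count=2: revealed 0 new [(none)] -> total=6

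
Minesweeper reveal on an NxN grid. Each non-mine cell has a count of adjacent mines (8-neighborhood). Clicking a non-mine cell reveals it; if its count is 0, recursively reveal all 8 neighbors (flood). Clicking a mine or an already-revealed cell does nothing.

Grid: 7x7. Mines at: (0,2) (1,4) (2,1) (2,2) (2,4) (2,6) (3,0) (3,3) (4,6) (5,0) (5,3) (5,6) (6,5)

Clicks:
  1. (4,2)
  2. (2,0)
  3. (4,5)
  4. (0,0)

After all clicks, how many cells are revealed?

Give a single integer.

Click 1 (4,2) count=2: revealed 1 new [(4,2)] -> total=1
Click 2 (2,0) count=2: revealed 1 new [(2,0)] -> total=2
Click 3 (4,5) count=2: revealed 1 new [(4,5)] -> total=3
Click 4 (0,0) count=0: revealed 4 new [(0,0) (0,1) (1,0) (1,1)] -> total=7

Answer: 7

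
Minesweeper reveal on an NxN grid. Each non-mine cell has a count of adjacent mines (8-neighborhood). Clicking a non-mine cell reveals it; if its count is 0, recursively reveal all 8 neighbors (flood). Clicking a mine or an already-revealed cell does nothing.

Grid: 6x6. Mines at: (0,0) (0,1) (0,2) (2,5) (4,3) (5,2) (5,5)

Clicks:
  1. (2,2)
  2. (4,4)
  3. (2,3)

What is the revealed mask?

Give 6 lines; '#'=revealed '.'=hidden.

Answer: ......
#####.
#####.
#####.
###.#.
##....

Derivation:
Click 1 (2,2) count=0: revealed 20 new [(1,0) (1,1) (1,2) (1,3) (1,4) (2,0) (2,1) (2,2) (2,3) (2,4) (3,0) (3,1) (3,2) (3,3) (3,4) (4,0) (4,1) (4,2) (5,0) (5,1)] -> total=20
Click 2 (4,4) count=2: revealed 1 new [(4,4)] -> total=21
Click 3 (2,3) count=0: revealed 0 new [(none)] -> total=21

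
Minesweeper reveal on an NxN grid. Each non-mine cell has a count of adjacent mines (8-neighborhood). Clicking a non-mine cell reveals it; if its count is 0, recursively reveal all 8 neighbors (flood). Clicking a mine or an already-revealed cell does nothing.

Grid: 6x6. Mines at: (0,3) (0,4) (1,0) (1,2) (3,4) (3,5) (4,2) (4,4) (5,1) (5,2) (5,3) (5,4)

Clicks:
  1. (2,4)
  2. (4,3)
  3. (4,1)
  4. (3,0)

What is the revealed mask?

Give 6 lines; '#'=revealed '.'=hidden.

Click 1 (2,4) count=2: revealed 1 new [(2,4)] -> total=1
Click 2 (4,3) count=6: revealed 1 new [(4,3)] -> total=2
Click 3 (4,1) count=3: revealed 1 new [(4,1)] -> total=3
Click 4 (3,0) count=0: revealed 5 new [(2,0) (2,1) (3,0) (3,1) (4,0)] -> total=8

Answer: ......
......
##..#.
##....
##.#..
......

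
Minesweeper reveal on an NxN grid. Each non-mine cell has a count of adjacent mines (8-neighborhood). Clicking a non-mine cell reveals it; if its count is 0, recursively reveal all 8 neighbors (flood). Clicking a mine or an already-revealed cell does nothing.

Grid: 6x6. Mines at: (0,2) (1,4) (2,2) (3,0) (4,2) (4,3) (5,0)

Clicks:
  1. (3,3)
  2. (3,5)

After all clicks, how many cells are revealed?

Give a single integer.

Click 1 (3,3) count=3: revealed 1 new [(3,3)] -> total=1
Click 2 (3,5) count=0: revealed 8 new [(2,4) (2,5) (3,4) (3,5) (4,4) (4,5) (5,4) (5,5)] -> total=9

Answer: 9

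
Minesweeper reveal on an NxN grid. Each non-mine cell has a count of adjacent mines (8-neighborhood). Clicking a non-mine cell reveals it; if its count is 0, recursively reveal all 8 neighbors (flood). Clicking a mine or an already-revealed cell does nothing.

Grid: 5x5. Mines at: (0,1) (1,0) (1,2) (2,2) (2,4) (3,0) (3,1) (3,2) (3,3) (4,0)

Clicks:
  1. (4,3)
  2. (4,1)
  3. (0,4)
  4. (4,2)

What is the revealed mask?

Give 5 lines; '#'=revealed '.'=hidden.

Click 1 (4,3) count=2: revealed 1 new [(4,3)] -> total=1
Click 2 (4,1) count=4: revealed 1 new [(4,1)] -> total=2
Click 3 (0,4) count=0: revealed 4 new [(0,3) (0,4) (1,3) (1,4)] -> total=6
Click 4 (4,2) count=3: revealed 1 new [(4,2)] -> total=7

Answer: ...##
...##
.....
.....
.###.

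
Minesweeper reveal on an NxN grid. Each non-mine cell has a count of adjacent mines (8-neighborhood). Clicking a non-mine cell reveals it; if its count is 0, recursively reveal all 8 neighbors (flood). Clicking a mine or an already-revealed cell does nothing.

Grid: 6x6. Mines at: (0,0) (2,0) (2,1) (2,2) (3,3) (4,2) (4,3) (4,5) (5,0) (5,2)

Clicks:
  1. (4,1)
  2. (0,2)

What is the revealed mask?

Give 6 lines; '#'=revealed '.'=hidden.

Answer: .#####
.#####
...###
....##
.#....
......

Derivation:
Click 1 (4,1) count=3: revealed 1 new [(4,1)] -> total=1
Click 2 (0,2) count=0: revealed 15 new [(0,1) (0,2) (0,3) (0,4) (0,5) (1,1) (1,2) (1,3) (1,4) (1,5) (2,3) (2,4) (2,5) (3,4) (3,5)] -> total=16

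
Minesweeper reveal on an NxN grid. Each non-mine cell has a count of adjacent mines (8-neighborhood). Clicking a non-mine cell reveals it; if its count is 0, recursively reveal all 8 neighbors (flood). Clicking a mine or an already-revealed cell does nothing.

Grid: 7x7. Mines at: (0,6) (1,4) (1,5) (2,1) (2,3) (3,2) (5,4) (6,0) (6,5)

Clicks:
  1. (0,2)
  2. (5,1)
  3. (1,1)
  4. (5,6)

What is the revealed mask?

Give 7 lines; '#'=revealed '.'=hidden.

Answer: ####...
####...
.......
.......
.......
.#....#
.......

Derivation:
Click 1 (0,2) count=0: revealed 8 new [(0,0) (0,1) (0,2) (0,3) (1,0) (1,1) (1,2) (1,3)] -> total=8
Click 2 (5,1) count=1: revealed 1 new [(5,1)] -> total=9
Click 3 (1,1) count=1: revealed 0 new [(none)] -> total=9
Click 4 (5,6) count=1: revealed 1 new [(5,6)] -> total=10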